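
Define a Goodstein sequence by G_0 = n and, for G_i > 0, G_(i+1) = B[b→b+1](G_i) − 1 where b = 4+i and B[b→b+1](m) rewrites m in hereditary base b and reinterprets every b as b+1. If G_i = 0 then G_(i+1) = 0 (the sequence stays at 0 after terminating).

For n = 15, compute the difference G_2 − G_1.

G_0 = 15. HB_4(15) = 3·4 + 3. Bump = 18. G_1 = 17.
G_1 = 17. HB_5(17) = 3·5 + 2. Bump = 20. G_2 = 19.

2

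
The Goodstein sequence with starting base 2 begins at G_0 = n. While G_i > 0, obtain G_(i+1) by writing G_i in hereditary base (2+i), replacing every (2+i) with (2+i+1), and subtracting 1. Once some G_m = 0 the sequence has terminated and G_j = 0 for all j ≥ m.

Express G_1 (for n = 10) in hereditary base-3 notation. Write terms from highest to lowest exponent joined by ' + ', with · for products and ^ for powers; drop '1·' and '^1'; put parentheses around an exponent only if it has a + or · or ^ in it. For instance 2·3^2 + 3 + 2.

3^(3 + 1) + 2

i=0: 10 = 2^(2 + 1) + 2 (b=2); 2→3: 3^(3 + 1) + 3 = 84; 84−1 = 83
i=1: 83 = 3^(3 + 1) + 2 (b=3); 3→4: 4^(4 + 1) + 2 = 1026; 1026−1 = 1025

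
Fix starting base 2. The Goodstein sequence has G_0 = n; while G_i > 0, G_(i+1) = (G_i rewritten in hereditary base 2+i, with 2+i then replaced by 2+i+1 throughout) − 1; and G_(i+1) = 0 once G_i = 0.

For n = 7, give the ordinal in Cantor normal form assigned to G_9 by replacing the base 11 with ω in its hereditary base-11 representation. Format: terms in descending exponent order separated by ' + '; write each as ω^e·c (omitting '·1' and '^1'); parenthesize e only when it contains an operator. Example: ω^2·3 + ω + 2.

[0] 7 ≡ 2^2 + 2 + 1 (base 2). Lift 3: 31. −1: 30.
[1] 30 ≡ 3^3 + 3 (base 3). Lift 4: 260. −1: 259.
[2] 259 ≡ 4^4 + 3 (base 4). Lift 5: 3128. −1: 3127.
[3] 3127 ≡ 5^5 + 2 (base 5). Lift 6: 46658. −1: 46657.
[4] 46657 ≡ 6^6 + 1 (base 6). Lift 7: 823544. −1: 823543.
[5] 823543 ≡ 7^7 (base 7). Lift 8: 16777216. −1: 16777215.
[6] 16777215 ≡ 7·8^7 + 7·8^6 + 7·8^5 + 7·8^4 + 7·8^3 + 7·8^2 + 7·8 + 7 (base 8). Lift 9: 37665880. −1: 37665879.
[7] 37665879 ≡ 7·9^7 + 7·9^6 + 7·9^5 + 7·9^4 + 7·9^3 + 7·9^2 + 7·9 + 6 (base 9). Lift 10: 77777776. −1: 77777775.
[8] 77777775 ≡ 7·10^7 + 7·10^6 + 7·10^5 + 7·10^4 + 7·10^3 + 7·10^2 + 7·10 + 5 (base 10). Lift 11: 150051214. −1: 150051213.

ω^7·7 + ω^6·7 + ω^5·7 + ω^4·7 + ω^3·7 + ω^2·7 + ω·7 + 4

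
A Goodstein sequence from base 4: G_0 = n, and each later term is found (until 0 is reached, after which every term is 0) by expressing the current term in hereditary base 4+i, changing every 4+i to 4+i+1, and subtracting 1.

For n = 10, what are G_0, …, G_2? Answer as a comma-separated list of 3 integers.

i=0: 10 = 2·4 + 2 (b=4); 4→5: 2·5 + 2 = 12; 12−1 = 11
i=1: 11 = 2·5 + 1 (b=5); 5→6: 2·6 + 1 = 13; 13−1 = 12

10, 11, 12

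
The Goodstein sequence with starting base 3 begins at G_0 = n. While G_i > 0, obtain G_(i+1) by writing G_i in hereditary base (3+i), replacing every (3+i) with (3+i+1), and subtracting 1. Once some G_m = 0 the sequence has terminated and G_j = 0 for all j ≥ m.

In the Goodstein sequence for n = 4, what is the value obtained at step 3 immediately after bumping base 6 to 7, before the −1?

base 3: 4 = 3 + 1; at 4: 4 + 1 = 5; next = 4
base 4: 4 = 4; at 5: 5 = 5; next = 4
base 5: 4 = 4; at 6: 4 = 4; next = 3
base 6: 3 = 3; at 7: 3 = 3; next = 2

3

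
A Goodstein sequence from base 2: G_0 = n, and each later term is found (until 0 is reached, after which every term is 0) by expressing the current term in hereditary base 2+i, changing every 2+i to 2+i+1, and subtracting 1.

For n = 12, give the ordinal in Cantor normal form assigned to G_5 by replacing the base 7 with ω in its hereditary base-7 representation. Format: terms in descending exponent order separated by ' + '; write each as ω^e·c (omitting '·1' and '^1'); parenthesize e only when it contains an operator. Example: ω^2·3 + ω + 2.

12 —HB2→ 2^(2 + 1) + 2^2 —bump→ 3^(3 + 1) + 3^3 = 108 —(−1)→ 107
107 —HB3→ 3^(3 + 1) + 2·3^2 + 2·3 + 2 —bump→ 4^(4 + 1) + 2·4^2 + 2·4 + 2 = 1066 —(−1)→ 1065
1065 —HB4→ 4^(4 + 1) + 2·4^2 + 2·4 + 1 —bump→ 5^(5 + 1) + 2·5^2 + 2·5 + 1 = 15686 —(−1)→ 15685
15685 —HB5→ 5^(5 + 1) + 2·5^2 + 2·5 —bump→ 6^(6 + 1) + 2·6^2 + 2·6 = 280020 —(−1)→ 280019
280019 —HB6→ 6^(6 + 1) + 2·6^2 + 6 + 5 —bump→ 7^(7 + 1) + 2·7^2 + 7 + 5 = 5764911 —(−1)→ 5764910
5764910 —HB7→ 7^(7 + 1) + 2·7^2 + 7 + 4 —bump→ 8^(8 + 1) + 2·8^2 + 8 + 4 = 134217868 —(−1)→ 134217867

ω^(ω + 1) + ω^2·2 + ω + 4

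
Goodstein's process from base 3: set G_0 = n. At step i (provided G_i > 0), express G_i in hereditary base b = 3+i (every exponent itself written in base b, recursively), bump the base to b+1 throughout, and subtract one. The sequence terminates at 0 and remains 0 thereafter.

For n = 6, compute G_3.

7

[0] 6 ≡ 2·3 (base 3). Lift 4: 8. −1: 7.
[1] 7 ≡ 4 + 3 (base 4). Lift 5: 8. −1: 7.
[2] 7 ≡ 5 + 2 (base 5). Lift 6: 8. −1: 7.
[3] 7 ≡ 6 + 1 (base 6). Lift 7: 8. −1: 7.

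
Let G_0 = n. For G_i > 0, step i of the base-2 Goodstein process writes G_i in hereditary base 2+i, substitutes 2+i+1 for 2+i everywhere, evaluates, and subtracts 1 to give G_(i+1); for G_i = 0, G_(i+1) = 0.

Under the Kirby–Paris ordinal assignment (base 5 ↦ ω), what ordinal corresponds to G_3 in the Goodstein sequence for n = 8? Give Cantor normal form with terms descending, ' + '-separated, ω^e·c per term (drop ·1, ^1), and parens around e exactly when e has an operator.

(0) 8|_2 = 2^(2 + 1) ↦ 3^(3 + 1)|_3 = 81 ⇒ 80
(1) 80|_3 = 2·3^3 + 2·3^2 + 2·3 + 2 ↦ 2·4^4 + 2·4^2 + 2·4 + 2|_4 = 554 ⇒ 553
(2) 553|_4 = 2·4^4 + 2·4^2 + 2·4 + 1 ↦ 2·5^5 + 2·5^2 + 2·5 + 1|_5 = 6311 ⇒ 6310
(3) 6310|_5 = 2·5^5 + 2·5^2 + 2·5 ↦ 2·6^6 + 2·6^2 + 2·6|_6 = 93396 ⇒ 93395

ω^ω·2 + ω^2·2 + ω·2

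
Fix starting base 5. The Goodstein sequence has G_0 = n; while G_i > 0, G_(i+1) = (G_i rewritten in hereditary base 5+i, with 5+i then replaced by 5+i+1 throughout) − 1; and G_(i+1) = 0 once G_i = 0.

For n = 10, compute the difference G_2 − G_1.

0

i=0: 10 = 2·5 (b=5); 5→6: 2·6 = 12; 12−1 = 11
i=1: 11 = 6 + 5 (b=6); 6→7: 7 + 5 = 12; 12−1 = 11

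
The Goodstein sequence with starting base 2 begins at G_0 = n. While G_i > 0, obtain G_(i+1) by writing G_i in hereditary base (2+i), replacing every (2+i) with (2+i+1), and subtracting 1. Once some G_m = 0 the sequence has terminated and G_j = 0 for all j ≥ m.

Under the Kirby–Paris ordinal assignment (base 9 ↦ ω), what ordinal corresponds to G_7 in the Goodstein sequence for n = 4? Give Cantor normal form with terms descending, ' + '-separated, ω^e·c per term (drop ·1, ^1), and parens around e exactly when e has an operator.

G_0 = 4. HB_2(4) = 2^2. Bump = 27. G_1 = 26.
G_1 = 26. HB_3(26) = 2·3^2 + 2·3 + 2. Bump = 42. G_2 = 41.
G_2 = 41. HB_4(41) = 2·4^2 + 2·4 + 1. Bump = 61. G_3 = 60.
G_3 = 60. HB_5(60) = 2·5^2 + 2·5. Bump = 84. G_4 = 83.
G_4 = 83. HB_6(83) = 2·6^2 + 6 + 5. Bump = 110. G_5 = 109.
G_5 = 109. HB_7(109) = 2·7^2 + 7 + 4. Bump = 140. G_6 = 139.
G_6 = 139. HB_8(139) = 2·8^2 + 8 + 3. Bump = 174. G_7 = 173.
G_7 = 173. HB_9(173) = 2·9^2 + 9 + 2. Bump = 212. G_8 = 211.

ω^2·2 + ω + 2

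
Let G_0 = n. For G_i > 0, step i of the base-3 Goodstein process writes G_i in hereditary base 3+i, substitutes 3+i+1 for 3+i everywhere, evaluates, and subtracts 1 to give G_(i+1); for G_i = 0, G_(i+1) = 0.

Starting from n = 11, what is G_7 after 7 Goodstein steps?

i=0: 11 = 3^2 + 2 (b=3); 3→4: 4^2 + 2 = 18; 18−1 = 17
i=1: 17 = 4^2 + 1 (b=4); 4→5: 5^2 + 1 = 26; 26−1 = 25
i=2: 25 = 5^2 (b=5); 5→6: 6^2 = 36; 36−1 = 35
i=3: 35 = 5·6 + 5 (b=6); 6→7: 5·7 + 5 = 40; 40−1 = 39
i=4: 39 = 5·7 + 4 (b=7); 7→8: 5·8 + 4 = 44; 44−1 = 43
i=5: 43 = 5·8 + 3 (b=8); 8→9: 5·9 + 3 = 48; 48−1 = 47
i=6: 47 = 5·9 + 2 (b=9); 9→10: 5·10 + 2 = 52; 52−1 = 51
i=7: 51 = 5·10 + 1 (b=10); 10→11: 5·11 + 1 = 56; 56−1 = 55

51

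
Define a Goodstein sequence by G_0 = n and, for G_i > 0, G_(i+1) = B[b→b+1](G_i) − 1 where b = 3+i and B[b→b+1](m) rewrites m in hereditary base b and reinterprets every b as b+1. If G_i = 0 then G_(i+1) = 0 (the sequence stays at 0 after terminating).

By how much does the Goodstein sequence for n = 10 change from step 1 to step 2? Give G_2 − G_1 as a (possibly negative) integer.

8

base 3: 10 = 3^2 + 1; at 4: 4^2 + 1 = 17; next = 16
base 4: 16 = 4^2; at 5: 5^2 = 25; next = 24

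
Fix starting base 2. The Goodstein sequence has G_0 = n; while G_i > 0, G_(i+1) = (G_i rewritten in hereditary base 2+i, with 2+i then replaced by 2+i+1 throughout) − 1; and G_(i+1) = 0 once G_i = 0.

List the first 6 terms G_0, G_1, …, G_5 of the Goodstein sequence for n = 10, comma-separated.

step 0: 10 = 2^(2 + 1) + 2; sub 3 for 2: 3^(3 + 1) + 3; = 84; G_1 = 84−1 = 83
step 1: 83 = 3^(3 + 1) + 2; sub 4 for 3: 4^(4 + 1) + 2; = 1026; G_2 = 1026−1 = 1025
step 2: 1025 = 4^(4 + 1) + 1; sub 5 for 4: 5^(5 + 1) + 1; = 15626; G_3 = 15626−1 = 15625
step 3: 15625 = 5^(5 + 1); sub 6 for 5: 6^(6 + 1); = 279936; G_4 = 279936−1 = 279935
step 4: 279935 = 5·6^6 + 5·6^5 + 5·6^4 + 5·6^3 + 5·6^2 + 5·6 + 5; sub 7 for 6: 5·7^7 + 5·7^5 + 5·7^4 + 5·7^3 + 5·7^2 + 5·7 + 5; = 4215755; G_5 = 4215755−1 = 4215754

10, 83, 1025, 15625, 279935, 4215754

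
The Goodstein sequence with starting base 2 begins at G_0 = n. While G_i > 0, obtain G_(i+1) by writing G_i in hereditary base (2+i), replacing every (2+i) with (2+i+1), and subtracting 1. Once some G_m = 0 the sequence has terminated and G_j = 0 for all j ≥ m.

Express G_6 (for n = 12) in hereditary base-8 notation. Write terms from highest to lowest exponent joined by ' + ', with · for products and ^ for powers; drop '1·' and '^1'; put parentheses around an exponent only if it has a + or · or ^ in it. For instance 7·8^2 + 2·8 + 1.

8^(8 + 1) + 2·8^2 + 8 + 3

G_0 = 12. HB_2(12) = 2^(2 + 1) + 2^2. Bump = 108. G_1 = 107.
G_1 = 107. HB_3(107) = 3^(3 + 1) + 2·3^2 + 2·3 + 2. Bump = 1066. G_2 = 1065.
G_2 = 1065. HB_4(1065) = 4^(4 + 1) + 2·4^2 + 2·4 + 1. Bump = 15686. G_3 = 15685.
G_3 = 15685. HB_5(15685) = 5^(5 + 1) + 2·5^2 + 2·5. Bump = 280020. G_4 = 280019.
G_4 = 280019. HB_6(280019) = 6^(6 + 1) + 2·6^2 + 6 + 5. Bump = 5764911. G_5 = 5764910.
G_5 = 5764910. HB_7(5764910) = 7^(7 + 1) + 2·7^2 + 7 + 4. Bump = 134217868. G_6 = 134217867.
G_6 = 134217867. HB_8(134217867) = 8^(8 + 1) + 2·8^2 + 8 + 3. Bump = 3486784575. G_7 = 3486784574.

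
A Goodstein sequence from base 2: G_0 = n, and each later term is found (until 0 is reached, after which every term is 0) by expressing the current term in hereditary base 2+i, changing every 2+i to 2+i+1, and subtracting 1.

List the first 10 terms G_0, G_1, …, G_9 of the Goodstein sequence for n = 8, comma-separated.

8, 80, 553, 6310, 93395, 1647195, 33554571, 774841151, 20000000211, 570623341475

8 —HB2→ 2^(2 + 1) —bump→ 3^(3 + 1) = 81 —(−1)→ 80
80 —HB3→ 2·3^3 + 2·3^2 + 2·3 + 2 —bump→ 2·4^4 + 2·4^2 + 2·4 + 2 = 554 —(−1)→ 553
553 —HB4→ 2·4^4 + 2·4^2 + 2·4 + 1 —bump→ 2·5^5 + 2·5^2 + 2·5 + 1 = 6311 —(−1)→ 6310
6310 —HB5→ 2·5^5 + 2·5^2 + 2·5 —bump→ 2·6^6 + 2·6^2 + 2·6 = 93396 —(−1)→ 93395
93395 —HB6→ 2·6^6 + 2·6^2 + 6 + 5 —bump→ 2·7^7 + 2·7^2 + 7 + 5 = 1647196 —(−1)→ 1647195
1647195 —HB7→ 2·7^7 + 2·7^2 + 7 + 4 —bump→ 2·8^8 + 2·8^2 + 8 + 4 = 33554572 —(−1)→ 33554571
33554571 —HB8→ 2·8^8 + 2·8^2 + 8 + 3 —bump→ 2·9^9 + 2·9^2 + 9 + 3 = 774841152 —(−1)→ 774841151
774841151 —HB9→ 2·9^9 + 2·9^2 + 9 + 2 —bump→ 2·10^10 + 2·10^2 + 10 + 2 = 20000000212 —(−1)→ 20000000211
20000000211 —HB10→ 2·10^10 + 2·10^2 + 10 + 1 —bump→ 2·11^11 + 2·11^2 + 11 + 1 = 570623341476 —(−1)→ 570623341475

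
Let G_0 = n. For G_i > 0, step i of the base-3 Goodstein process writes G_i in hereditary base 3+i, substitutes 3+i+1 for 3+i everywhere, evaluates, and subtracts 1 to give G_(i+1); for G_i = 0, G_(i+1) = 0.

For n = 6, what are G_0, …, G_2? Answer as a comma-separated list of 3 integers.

6, 7, 7

6 —HB3→ 2·3 —bump→ 2·4 = 8 —(−1)→ 7
7 —HB4→ 4 + 3 —bump→ 5 + 3 = 8 —(−1)→ 7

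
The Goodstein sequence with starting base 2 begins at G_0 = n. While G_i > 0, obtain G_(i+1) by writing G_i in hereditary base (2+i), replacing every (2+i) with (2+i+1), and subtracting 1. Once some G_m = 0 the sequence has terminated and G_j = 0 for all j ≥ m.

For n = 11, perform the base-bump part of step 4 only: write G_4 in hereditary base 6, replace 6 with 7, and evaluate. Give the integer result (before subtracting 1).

[0] 11 ≡ 2^(2 + 1) + 2 + 1 (base 2). Lift 3: 85. −1: 84.
[1] 84 ≡ 3^(3 + 1) + 3 (base 3). Lift 4: 1028. −1: 1027.
[2] 1027 ≡ 4^(4 + 1) + 3 (base 4). Lift 5: 15628. −1: 15627.
[3] 15627 ≡ 5^(5 + 1) + 2 (base 5). Lift 6: 279938. −1: 279937.

5764802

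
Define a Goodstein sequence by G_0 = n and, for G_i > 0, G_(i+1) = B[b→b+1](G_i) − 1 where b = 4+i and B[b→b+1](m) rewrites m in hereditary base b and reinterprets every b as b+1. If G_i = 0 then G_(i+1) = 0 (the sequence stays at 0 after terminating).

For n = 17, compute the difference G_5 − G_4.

4

G_0=17  [base 4] 4^2 + 1  →[4↦5]→  5^2 + 1 = 26  −1 ⇒ G_1=25
G_1=25  [base 5] 5^2  →[5↦6]→  6^2 = 36  −1 ⇒ G_2=35
G_2=35  [base 6] 5·6 + 5  →[6↦7]→  5·7 + 5 = 40  −1 ⇒ G_3=39
G_3=39  [base 7] 5·7 + 4  →[7↦8]→  5·8 + 4 = 44  −1 ⇒ G_4=43
G_4=43  [base 8] 5·8 + 3  →[8↦9]→  5·9 + 3 = 48  −1 ⇒ G_5=47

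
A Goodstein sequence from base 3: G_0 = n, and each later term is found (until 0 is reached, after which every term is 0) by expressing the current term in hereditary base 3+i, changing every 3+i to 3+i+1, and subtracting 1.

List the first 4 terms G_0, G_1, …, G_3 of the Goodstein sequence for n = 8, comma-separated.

step 0: 8 = 2·3 + 2; sub 4 for 3: 2·4 + 2; = 10; G_1 = 10−1 = 9
step 1: 9 = 2·4 + 1; sub 5 for 4: 2·5 + 1; = 11; G_2 = 11−1 = 10
step 2: 10 = 2·5; sub 6 for 5: 2·6; = 12; G_3 = 12−1 = 11

8, 9, 10, 11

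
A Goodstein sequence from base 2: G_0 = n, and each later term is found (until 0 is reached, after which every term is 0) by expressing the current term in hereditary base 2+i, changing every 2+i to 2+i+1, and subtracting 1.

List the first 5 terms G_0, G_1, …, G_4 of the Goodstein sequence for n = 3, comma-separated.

3, 3, 3, 2, 1

i=0: 3 = 2 + 1 (b=2); 2→3: 3 + 1 = 4; 4−1 = 3
i=1: 3 = 3 (b=3); 3→4: 4 = 4; 4−1 = 3
i=2: 3 = 3 (b=4); 4→5: 3 = 3; 3−1 = 2
i=3: 2 = 2 (b=5); 5→6: 2 = 2; 2−1 = 1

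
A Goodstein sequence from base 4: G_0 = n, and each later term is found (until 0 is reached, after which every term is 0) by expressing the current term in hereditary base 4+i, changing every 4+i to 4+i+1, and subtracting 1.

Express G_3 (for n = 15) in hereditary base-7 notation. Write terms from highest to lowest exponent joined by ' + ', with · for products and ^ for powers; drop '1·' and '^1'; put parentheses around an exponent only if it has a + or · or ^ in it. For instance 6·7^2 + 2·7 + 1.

G_0=15  [base 4] 3·4 + 3  →[4↦5]→  3·5 + 3 = 18  −1 ⇒ G_1=17
G_1=17  [base 5] 3·5 + 2  →[5↦6]→  3·6 + 2 = 20  −1 ⇒ G_2=19
G_2=19  [base 6] 3·6 + 1  →[6↦7]→  3·7 + 1 = 22  −1 ⇒ G_3=21
G_3=21  [base 7] 3·7  →[7↦8]→  3·8 = 24  −1 ⇒ G_4=23

3·7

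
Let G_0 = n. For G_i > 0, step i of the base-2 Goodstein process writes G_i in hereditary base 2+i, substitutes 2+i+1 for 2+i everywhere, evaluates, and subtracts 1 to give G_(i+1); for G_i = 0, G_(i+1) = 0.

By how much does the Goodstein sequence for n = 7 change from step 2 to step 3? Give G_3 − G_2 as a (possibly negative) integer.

(0) 7|_2 = 2^2 + 2 + 1 ↦ 3^3 + 3 + 1|_3 = 31 ⇒ 30
(1) 30|_3 = 3^3 + 3 ↦ 4^4 + 4|_4 = 260 ⇒ 259
(2) 259|_4 = 4^4 + 3 ↦ 5^5 + 3|_5 = 3128 ⇒ 3127

2868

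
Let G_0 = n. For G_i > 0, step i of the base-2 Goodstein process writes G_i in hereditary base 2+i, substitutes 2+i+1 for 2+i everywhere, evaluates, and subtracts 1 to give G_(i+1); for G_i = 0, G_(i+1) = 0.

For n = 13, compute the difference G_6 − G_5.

128453481

13 —HB2→ 2^(2 + 1) + 2^2 + 1 —bump→ 3^(3 + 1) + 3^3 + 1 = 109 —(−1)→ 108
108 —HB3→ 3^(3 + 1) + 3^3 —bump→ 4^(4 + 1) + 4^4 = 1280 —(−1)→ 1279
1279 —HB4→ 4^(4 + 1) + 3·4^3 + 3·4^2 + 3·4 + 3 —bump→ 5^(5 + 1) + 3·5^3 + 3·5^2 + 3·5 + 3 = 16093 —(−1)→ 16092
16092 —HB5→ 5^(5 + 1) + 3·5^3 + 3·5^2 + 3·5 + 2 —bump→ 6^(6 + 1) + 3·6^3 + 3·6^2 + 3·6 + 2 = 280712 —(−1)→ 280711
280711 —HB6→ 6^(6 + 1) + 3·6^3 + 3·6^2 + 3·6 + 1 —bump→ 7^(7 + 1) + 3·7^3 + 3·7^2 + 3·7 + 1 = 5765999 —(−1)→ 5765998
5765998 —HB7→ 7^(7 + 1) + 3·7^3 + 3·7^2 + 3·7 —bump→ 8^(8 + 1) + 3·8^3 + 3·8^2 + 3·8 = 134219480 —(−1)→ 134219479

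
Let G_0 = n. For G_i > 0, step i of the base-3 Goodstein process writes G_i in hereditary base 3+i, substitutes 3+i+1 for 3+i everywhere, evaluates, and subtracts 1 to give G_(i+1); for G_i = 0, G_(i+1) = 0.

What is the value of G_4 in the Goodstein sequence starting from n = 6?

7

step 0: 6 = 2·3; sub 4 for 3: 2·4; = 8; G_1 = 8−1 = 7
step 1: 7 = 4 + 3; sub 5 for 4: 5 + 3; = 8; G_2 = 8−1 = 7
step 2: 7 = 5 + 2; sub 6 for 5: 6 + 2; = 8; G_3 = 8−1 = 7
step 3: 7 = 6 + 1; sub 7 for 6: 7 + 1; = 8; G_4 = 8−1 = 7
step 4: 7 = 7; sub 8 for 7: 8; = 8; G_5 = 8−1 = 7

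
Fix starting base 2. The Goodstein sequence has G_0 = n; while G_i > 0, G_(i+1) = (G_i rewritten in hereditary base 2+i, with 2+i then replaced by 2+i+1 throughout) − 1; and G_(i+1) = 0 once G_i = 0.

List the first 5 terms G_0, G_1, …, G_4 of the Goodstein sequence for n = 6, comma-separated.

6 —HB2→ 2^2 + 2 —bump→ 3^3 + 3 = 30 —(−1)→ 29
29 —HB3→ 3^3 + 2 —bump→ 4^4 + 2 = 258 —(−1)→ 257
257 —HB4→ 4^4 + 1 —bump→ 5^5 + 1 = 3126 —(−1)→ 3125
3125 —HB5→ 5^5 —bump→ 6^6 = 46656 —(−1)→ 46655

6, 29, 257, 3125, 46655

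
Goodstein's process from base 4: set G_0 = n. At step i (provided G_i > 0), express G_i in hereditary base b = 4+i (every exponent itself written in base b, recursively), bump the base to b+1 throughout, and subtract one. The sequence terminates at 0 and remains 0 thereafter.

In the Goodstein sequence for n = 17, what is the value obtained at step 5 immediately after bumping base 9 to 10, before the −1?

G_0=17  [base 4] 4^2 + 1  →[4↦5]→  5^2 + 1 = 26  −1 ⇒ G_1=25
G_1=25  [base 5] 5^2  →[5↦6]→  6^2 = 36  −1 ⇒ G_2=35
G_2=35  [base 6] 5·6 + 5  →[6↦7]→  5·7 + 5 = 40  −1 ⇒ G_3=39
G_3=39  [base 7] 5·7 + 4  →[7↦8]→  5·8 + 4 = 44  −1 ⇒ G_4=43
G_4=43  [base 8] 5·8 + 3  →[8↦9]→  5·9 + 3 = 48  −1 ⇒ G_5=47
G_5=47  [base 9] 5·9 + 2  →[9↦10]→  5·10 + 2 = 52  −1 ⇒ G_6=51

52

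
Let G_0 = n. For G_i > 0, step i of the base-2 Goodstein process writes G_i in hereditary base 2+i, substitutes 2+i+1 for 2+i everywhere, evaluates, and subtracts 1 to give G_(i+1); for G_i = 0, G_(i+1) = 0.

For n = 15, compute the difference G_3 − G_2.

base 2: 15 = 2^(2 + 1) + 2^2 + 2 + 1; at 3: 3^(3 + 1) + 3^3 + 3 + 1 = 112; next = 111
base 3: 111 = 3^(3 + 1) + 3^3 + 3; at 4: 4^(4 + 1) + 4^4 + 4 = 1284; next = 1283
base 4: 1283 = 4^(4 + 1) + 4^4 + 3; at 5: 5^(5 + 1) + 5^5 + 3 = 18753; next = 18752

17469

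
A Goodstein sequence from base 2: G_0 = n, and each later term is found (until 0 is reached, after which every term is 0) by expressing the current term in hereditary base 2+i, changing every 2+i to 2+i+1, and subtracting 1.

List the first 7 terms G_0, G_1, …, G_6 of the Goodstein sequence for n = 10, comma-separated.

i=0: 10 = 2^(2 + 1) + 2 (b=2); 2→3: 3^(3 + 1) + 3 = 84; 84−1 = 83
i=1: 83 = 3^(3 + 1) + 2 (b=3); 3→4: 4^(4 + 1) + 2 = 1026; 1026−1 = 1025
i=2: 1025 = 4^(4 + 1) + 1 (b=4); 4→5: 5^(5 + 1) + 1 = 15626; 15626−1 = 15625
i=3: 15625 = 5^(5 + 1) (b=5); 5→6: 6^(6 + 1) = 279936; 279936−1 = 279935
i=4: 279935 = 5·6^6 + 5·6^5 + 5·6^4 + 5·6^3 + 5·6^2 + 5·6 + 5 (b=6); 6→7: 5·7^7 + 5·7^5 + 5·7^4 + 5·7^3 + 5·7^2 + 5·7 + 5 = 4215755; 4215755−1 = 4215754
i=5: 4215754 = 5·7^7 + 5·7^5 + 5·7^4 + 5·7^3 + 5·7^2 + 5·7 + 4 (b=7); 7→8: 5·8^8 + 5·8^5 + 5·8^4 + 5·8^3 + 5·8^2 + 5·8 + 4 = 84073324; 84073324−1 = 84073323

10, 83, 1025, 15625, 279935, 4215754, 84073323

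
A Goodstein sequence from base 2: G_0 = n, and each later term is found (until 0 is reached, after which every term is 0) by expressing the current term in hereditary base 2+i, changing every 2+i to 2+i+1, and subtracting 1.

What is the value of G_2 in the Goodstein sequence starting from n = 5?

i=0: 5 = 2^2 + 1 (b=2); 2→3: 3^3 + 1 = 28; 28−1 = 27
i=1: 27 = 3^3 (b=3); 3→4: 4^4 = 256; 256−1 = 255

255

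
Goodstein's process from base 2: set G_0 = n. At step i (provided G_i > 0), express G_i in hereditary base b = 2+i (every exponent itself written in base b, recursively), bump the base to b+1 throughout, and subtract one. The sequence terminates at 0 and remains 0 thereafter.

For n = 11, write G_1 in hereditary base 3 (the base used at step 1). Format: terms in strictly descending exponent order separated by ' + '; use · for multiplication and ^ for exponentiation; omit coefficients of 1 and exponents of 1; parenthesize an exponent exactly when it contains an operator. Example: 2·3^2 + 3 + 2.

step 0: 11 = 2^(2 + 1) + 2 + 1; sub 3 for 2: 3^(3 + 1) + 3 + 1; = 85; G_1 = 85−1 = 84
step 1: 84 = 3^(3 + 1) + 3; sub 4 for 3: 4^(4 + 1) + 4; = 1028; G_2 = 1028−1 = 1027

3^(3 + 1) + 3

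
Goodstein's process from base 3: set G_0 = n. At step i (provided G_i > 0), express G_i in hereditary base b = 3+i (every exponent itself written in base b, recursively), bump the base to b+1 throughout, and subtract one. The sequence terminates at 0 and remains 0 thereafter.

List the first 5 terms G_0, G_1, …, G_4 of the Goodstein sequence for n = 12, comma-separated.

12, 19, 27, 37, 49

G_0=12  [base 3] 3^2 + 3  →[3↦4]→  4^2 + 4 = 20  −1 ⇒ G_1=19
G_1=19  [base 4] 4^2 + 3  →[4↦5]→  5^2 + 3 = 28  −1 ⇒ G_2=27
G_2=27  [base 5] 5^2 + 2  →[5↦6]→  6^2 + 2 = 38  −1 ⇒ G_3=37
G_3=37  [base 6] 6^2 + 1  →[6↦7]→  7^2 + 1 = 50  −1 ⇒ G_4=49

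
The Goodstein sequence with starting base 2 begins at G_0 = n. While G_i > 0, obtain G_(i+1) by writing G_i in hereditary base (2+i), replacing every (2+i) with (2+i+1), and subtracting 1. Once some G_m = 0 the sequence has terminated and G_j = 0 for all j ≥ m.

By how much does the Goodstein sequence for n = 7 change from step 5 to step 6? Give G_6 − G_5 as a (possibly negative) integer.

G_0 = 7. HB_2(7) = 2^2 + 2 + 1. Bump = 31. G_1 = 30.
G_1 = 30. HB_3(30) = 3^3 + 3. Bump = 260. G_2 = 259.
G_2 = 259. HB_4(259) = 4^4 + 3. Bump = 3128. G_3 = 3127.
G_3 = 3127. HB_5(3127) = 5^5 + 2. Bump = 46658. G_4 = 46657.
G_4 = 46657. HB_6(46657) = 6^6 + 1. Bump = 823544. G_5 = 823543.
G_5 = 823543. HB_7(823543) = 7^7. Bump = 16777216. G_6 = 16777215.

15953672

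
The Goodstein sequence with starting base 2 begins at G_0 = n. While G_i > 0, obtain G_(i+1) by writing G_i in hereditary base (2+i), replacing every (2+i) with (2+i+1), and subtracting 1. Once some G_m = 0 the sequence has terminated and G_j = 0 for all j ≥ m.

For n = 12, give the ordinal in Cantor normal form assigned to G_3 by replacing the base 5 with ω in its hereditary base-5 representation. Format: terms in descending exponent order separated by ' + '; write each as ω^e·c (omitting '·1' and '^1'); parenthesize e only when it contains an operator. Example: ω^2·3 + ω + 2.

i=0: 12 = 2^(2 + 1) + 2^2 (b=2); 2→3: 3^(3 + 1) + 3^3 = 108; 108−1 = 107
i=1: 107 = 3^(3 + 1) + 2·3^2 + 2·3 + 2 (b=3); 3→4: 4^(4 + 1) + 2·4^2 + 2·4 + 2 = 1066; 1066−1 = 1065
i=2: 1065 = 4^(4 + 1) + 2·4^2 + 2·4 + 1 (b=4); 4→5: 5^(5 + 1) + 2·5^2 + 2·5 + 1 = 15686; 15686−1 = 15685
i=3: 15685 = 5^(5 + 1) + 2·5^2 + 2·5 (b=5); 5→6: 6^(6 + 1) + 2·6^2 + 2·6 = 280020; 280020−1 = 280019

ω^(ω + 1) + ω^2·2 + ω·2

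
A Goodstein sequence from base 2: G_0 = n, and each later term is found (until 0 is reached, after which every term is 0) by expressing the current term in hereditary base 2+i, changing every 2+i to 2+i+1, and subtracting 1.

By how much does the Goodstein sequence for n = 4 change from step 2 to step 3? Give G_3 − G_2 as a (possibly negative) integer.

19

[0] 4 ≡ 2^2 (base 2). Lift 3: 27. −1: 26.
[1] 26 ≡ 2·3^2 + 2·3 + 2 (base 3). Lift 4: 42. −1: 41.
[2] 41 ≡ 2·4^2 + 2·4 + 1 (base 4). Lift 5: 61. −1: 60.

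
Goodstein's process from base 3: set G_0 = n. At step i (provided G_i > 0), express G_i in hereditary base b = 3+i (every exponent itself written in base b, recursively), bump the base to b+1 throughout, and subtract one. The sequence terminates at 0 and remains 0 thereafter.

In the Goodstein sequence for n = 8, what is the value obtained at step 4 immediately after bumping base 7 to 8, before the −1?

12

8 —HB3→ 2·3 + 2 —bump→ 2·4 + 2 = 10 —(−1)→ 9
9 —HB4→ 2·4 + 1 —bump→ 2·5 + 1 = 11 —(−1)→ 10
10 —HB5→ 2·5 —bump→ 2·6 = 12 —(−1)→ 11
11 —HB6→ 6 + 5 —bump→ 7 + 5 = 12 —(−1)→ 11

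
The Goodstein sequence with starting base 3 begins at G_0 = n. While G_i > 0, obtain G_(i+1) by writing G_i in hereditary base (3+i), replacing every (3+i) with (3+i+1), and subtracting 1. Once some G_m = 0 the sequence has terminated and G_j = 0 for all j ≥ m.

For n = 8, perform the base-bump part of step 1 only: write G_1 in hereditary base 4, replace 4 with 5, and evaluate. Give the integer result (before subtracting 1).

11

[0] 8 ≡ 2·3 + 2 (base 3). Lift 4: 10. −1: 9.
[1] 9 ≡ 2·4 + 1 (base 4). Lift 5: 11. −1: 10.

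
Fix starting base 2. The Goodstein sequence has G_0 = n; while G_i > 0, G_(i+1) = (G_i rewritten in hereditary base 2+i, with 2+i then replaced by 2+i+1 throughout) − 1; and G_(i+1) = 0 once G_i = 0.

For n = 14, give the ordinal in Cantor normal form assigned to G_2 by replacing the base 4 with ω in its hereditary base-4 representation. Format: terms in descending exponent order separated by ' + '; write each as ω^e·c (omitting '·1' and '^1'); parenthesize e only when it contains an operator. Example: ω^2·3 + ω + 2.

[0] 14 ≡ 2^(2 + 1) + 2^2 + 2 (base 2). Lift 3: 111. −1: 110.
[1] 110 ≡ 3^(3 + 1) + 3^3 + 2 (base 3). Lift 4: 1282. −1: 1281.

ω^(ω + 1) + ω^ω + 1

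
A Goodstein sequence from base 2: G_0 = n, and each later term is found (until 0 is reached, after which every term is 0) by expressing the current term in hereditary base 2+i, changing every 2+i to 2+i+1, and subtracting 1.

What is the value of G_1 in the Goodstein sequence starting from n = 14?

110

14 —HB2→ 2^(2 + 1) + 2^2 + 2 —bump→ 3^(3 + 1) + 3^3 + 3 = 111 —(−1)→ 110
110 —HB3→ 3^(3 + 1) + 3^3 + 2 —bump→ 4^(4 + 1) + 4^4 + 2 = 1282 —(−1)→ 1281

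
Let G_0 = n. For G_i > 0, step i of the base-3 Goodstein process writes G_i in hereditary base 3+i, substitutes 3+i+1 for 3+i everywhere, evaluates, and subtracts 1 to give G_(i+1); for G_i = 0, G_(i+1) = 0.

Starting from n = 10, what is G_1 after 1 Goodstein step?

16

step 0: 10 = 3^2 + 1; sub 4 for 3: 4^2 + 1; = 17; G_1 = 17−1 = 16
step 1: 16 = 4^2; sub 5 for 4: 5^2; = 25; G_2 = 25−1 = 24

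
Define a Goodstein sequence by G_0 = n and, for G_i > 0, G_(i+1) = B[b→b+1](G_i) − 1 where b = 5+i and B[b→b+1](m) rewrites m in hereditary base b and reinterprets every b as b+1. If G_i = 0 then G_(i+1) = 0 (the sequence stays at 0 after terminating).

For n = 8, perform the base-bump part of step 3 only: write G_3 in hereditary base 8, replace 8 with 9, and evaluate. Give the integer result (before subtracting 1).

9

G_0=8  [base 5] 5 + 3  →[5↦6]→  6 + 3 = 9  −1 ⇒ G_1=8
G_1=8  [base 6] 6 + 2  →[6↦7]→  7 + 2 = 9  −1 ⇒ G_2=8
G_2=8  [base 7] 7 + 1  →[7↦8]→  8 + 1 = 9  −1 ⇒ G_3=8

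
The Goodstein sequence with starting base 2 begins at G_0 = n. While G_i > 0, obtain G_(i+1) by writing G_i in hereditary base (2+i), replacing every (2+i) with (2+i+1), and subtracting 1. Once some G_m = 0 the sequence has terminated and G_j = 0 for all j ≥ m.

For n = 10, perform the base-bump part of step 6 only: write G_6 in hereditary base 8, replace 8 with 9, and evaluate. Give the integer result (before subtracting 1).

1937434593

G_0=10  [base 2] 2^(2 + 1) + 2  →[2↦3]→  3^(3 + 1) + 3 = 84  −1 ⇒ G_1=83
G_1=83  [base 3] 3^(3 + 1) + 2  →[3↦4]→  4^(4 + 1) + 2 = 1026  −1 ⇒ G_2=1025
G_2=1025  [base 4] 4^(4 + 1) + 1  →[4↦5]→  5^(5 + 1) + 1 = 15626  −1 ⇒ G_3=15625
G_3=15625  [base 5] 5^(5 + 1)  →[5↦6]→  6^(6 + 1) = 279936  −1 ⇒ G_4=279935
G_4=279935  [base 6] 5·6^6 + 5·6^5 + 5·6^4 + 5·6^3 + 5·6^2 + 5·6 + 5  →[6↦7]→  5·7^7 + 5·7^5 + 5·7^4 + 5·7^3 + 5·7^2 + 5·7 + 5 = 4215755  −1 ⇒ G_5=4215754
G_5=4215754  [base 7] 5·7^7 + 5·7^5 + 5·7^4 + 5·7^3 + 5·7^2 + 5·7 + 4  →[7↦8]→  5·8^8 + 5·8^5 + 5·8^4 + 5·8^3 + 5·8^2 + 5·8 + 4 = 84073324  −1 ⇒ G_6=84073323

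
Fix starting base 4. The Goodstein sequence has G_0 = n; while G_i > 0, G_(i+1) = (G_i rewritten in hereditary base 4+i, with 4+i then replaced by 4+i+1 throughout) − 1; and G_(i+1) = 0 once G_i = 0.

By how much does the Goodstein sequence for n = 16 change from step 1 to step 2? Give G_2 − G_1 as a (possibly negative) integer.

3

base 4: 16 = 4^2; at 5: 5^2 = 25; next = 24
base 5: 24 = 4·5 + 4; at 6: 4·6 + 4 = 28; next = 27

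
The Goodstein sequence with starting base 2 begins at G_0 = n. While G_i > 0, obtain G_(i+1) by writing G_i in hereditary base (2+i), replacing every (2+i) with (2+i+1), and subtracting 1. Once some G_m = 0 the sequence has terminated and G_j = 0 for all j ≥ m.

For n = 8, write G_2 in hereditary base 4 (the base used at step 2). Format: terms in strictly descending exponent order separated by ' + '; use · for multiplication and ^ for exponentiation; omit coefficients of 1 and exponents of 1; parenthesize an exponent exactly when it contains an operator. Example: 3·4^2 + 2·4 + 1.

2·4^4 + 2·4^2 + 2·4 + 1

[0] 8 ≡ 2^(2 + 1) (base 2). Lift 3: 81. −1: 80.
[1] 80 ≡ 2·3^3 + 2·3^2 + 2·3 + 2 (base 3). Lift 4: 554. −1: 553.
[2] 553 ≡ 2·4^4 + 2·4^2 + 2·4 + 1 (base 4). Lift 5: 6311. −1: 6310.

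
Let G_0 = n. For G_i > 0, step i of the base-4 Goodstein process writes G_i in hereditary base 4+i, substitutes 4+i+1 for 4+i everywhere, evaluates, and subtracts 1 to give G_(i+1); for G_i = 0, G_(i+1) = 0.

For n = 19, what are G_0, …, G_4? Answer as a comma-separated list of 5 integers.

(0) 19|_4 = 4^2 + 3 ↦ 5^2 + 3|_5 = 28 ⇒ 27
(1) 27|_5 = 5^2 + 2 ↦ 6^2 + 2|_6 = 38 ⇒ 37
(2) 37|_6 = 6^2 + 1 ↦ 7^2 + 1|_7 = 50 ⇒ 49
(3) 49|_7 = 7^2 ↦ 8^2|_8 = 64 ⇒ 63

19, 27, 37, 49, 63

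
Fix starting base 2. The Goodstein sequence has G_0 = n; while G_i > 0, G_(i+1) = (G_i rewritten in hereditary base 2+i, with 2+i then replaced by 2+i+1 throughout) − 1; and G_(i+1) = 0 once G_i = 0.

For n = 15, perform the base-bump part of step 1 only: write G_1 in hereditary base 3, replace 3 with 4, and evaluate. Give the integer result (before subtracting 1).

1284

i=0: 15 = 2^(2 + 1) + 2^2 + 2 + 1 (b=2); 2→3: 3^(3 + 1) + 3^3 + 3 + 1 = 112; 112−1 = 111
i=1: 111 = 3^(3 + 1) + 3^3 + 3 (b=3); 3→4: 4^(4 + 1) + 4^4 + 4 = 1284; 1284−1 = 1283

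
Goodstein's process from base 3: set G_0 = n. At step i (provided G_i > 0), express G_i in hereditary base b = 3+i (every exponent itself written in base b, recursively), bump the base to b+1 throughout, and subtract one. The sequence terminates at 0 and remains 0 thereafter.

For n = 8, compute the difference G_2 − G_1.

G_0 = 8. HB_3(8) = 2·3 + 2. Bump = 10. G_1 = 9.
G_1 = 9. HB_4(9) = 2·4 + 1. Bump = 11. G_2 = 10.

1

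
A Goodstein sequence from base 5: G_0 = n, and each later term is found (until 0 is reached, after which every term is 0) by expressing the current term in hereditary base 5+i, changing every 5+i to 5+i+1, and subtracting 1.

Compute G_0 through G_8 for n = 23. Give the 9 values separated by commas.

G_0=23  [base 5] 4·5 + 3  →[5↦6]→  4·6 + 3 = 27  −1 ⇒ G_1=26
G_1=26  [base 6] 4·6 + 2  →[6↦7]→  4·7 + 2 = 30  −1 ⇒ G_2=29
G_2=29  [base 7] 4·7 + 1  →[7↦8]→  4·8 + 1 = 33  −1 ⇒ G_3=32
G_3=32  [base 8] 4·8  →[8↦9]→  4·9 = 36  −1 ⇒ G_4=35
G_4=35  [base 9] 3·9 + 8  →[9↦10]→  3·10 + 8 = 38  −1 ⇒ G_5=37
G_5=37  [base 10] 3·10 + 7  →[10↦11]→  3·11 + 7 = 40  −1 ⇒ G_6=39
G_6=39  [base 11] 3·11 + 6  →[11↦12]→  3·12 + 6 = 42  −1 ⇒ G_7=41
G_7=41  [base 12] 3·12 + 5  →[12↦13]→  3·13 + 5 = 44  −1 ⇒ G_8=43

23, 26, 29, 32, 35, 37, 39, 41, 43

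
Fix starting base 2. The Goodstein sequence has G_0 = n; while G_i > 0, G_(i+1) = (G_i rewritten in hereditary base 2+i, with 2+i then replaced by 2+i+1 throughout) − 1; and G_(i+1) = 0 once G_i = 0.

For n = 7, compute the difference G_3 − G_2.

G_0=7  [base 2] 2^2 + 2 + 1  →[2↦3]→  3^3 + 3 + 1 = 31  −1 ⇒ G_1=30
G_1=30  [base 3] 3^3 + 3  →[3↦4]→  4^4 + 4 = 260  −1 ⇒ G_2=259
G_2=259  [base 4] 4^4 + 3  →[4↦5]→  5^5 + 3 = 3128  −1 ⇒ G_3=3127

2868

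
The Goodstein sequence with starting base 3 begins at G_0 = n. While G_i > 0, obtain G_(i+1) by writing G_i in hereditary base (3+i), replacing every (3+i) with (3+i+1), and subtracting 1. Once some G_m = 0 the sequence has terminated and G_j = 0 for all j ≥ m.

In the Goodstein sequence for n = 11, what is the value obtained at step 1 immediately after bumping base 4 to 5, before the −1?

26

base 3: 11 = 3^2 + 2; at 4: 4^2 + 2 = 18; next = 17
base 4: 17 = 4^2 + 1; at 5: 5^2 + 1 = 26; next = 25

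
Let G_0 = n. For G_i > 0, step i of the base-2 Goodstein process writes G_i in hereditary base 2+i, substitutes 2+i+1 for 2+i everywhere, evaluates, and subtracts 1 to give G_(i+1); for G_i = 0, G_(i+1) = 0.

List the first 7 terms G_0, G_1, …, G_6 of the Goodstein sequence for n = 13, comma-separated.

i=0: 13 = 2^(2 + 1) + 2^2 + 1 (b=2); 2→3: 3^(3 + 1) + 3^3 + 1 = 109; 109−1 = 108
i=1: 108 = 3^(3 + 1) + 3^3 (b=3); 3→4: 4^(4 + 1) + 4^4 = 1280; 1280−1 = 1279
i=2: 1279 = 4^(4 + 1) + 3·4^3 + 3·4^2 + 3·4 + 3 (b=4); 4→5: 5^(5 + 1) + 3·5^3 + 3·5^2 + 3·5 + 3 = 16093; 16093−1 = 16092
i=3: 16092 = 5^(5 + 1) + 3·5^3 + 3·5^2 + 3·5 + 2 (b=5); 5→6: 6^(6 + 1) + 3·6^3 + 3·6^2 + 3·6 + 2 = 280712; 280712−1 = 280711
i=4: 280711 = 6^(6 + 1) + 3·6^3 + 3·6^2 + 3·6 + 1 (b=6); 6→7: 7^(7 + 1) + 3·7^3 + 3·7^2 + 3·7 + 1 = 5765999; 5765999−1 = 5765998
i=5: 5765998 = 7^(7 + 1) + 3·7^3 + 3·7^2 + 3·7 (b=7); 7→8: 8^(8 + 1) + 3·8^3 + 3·8^2 + 3·8 = 134219480; 134219480−1 = 134219479

13, 108, 1279, 16092, 280711, 5765998, 134219479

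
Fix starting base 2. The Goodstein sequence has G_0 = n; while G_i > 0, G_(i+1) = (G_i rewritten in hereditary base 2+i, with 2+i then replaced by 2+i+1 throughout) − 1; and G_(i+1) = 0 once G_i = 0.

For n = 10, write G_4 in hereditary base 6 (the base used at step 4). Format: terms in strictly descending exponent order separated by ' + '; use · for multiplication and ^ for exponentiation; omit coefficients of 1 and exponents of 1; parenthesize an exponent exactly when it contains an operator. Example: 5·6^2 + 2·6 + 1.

i=0: 10 = 2^(2 + 1) + 2 (b=2); 2→3: 3^(3 + 1) + 3 = 84; 84−1 = 83
i=1: 83 = 3^(3 + 1) + 2 (b=3); 3→4: 4^(4 + 1) + 2 = 1026; 1026−1 = 1025
i=2: 1025 = 4^(4 + 1) + 1 (b=4); 4→5: 5^(5 + 1) + 1 = 15626; 15626−1 = 15625
i=3: 15625 = 5^(5 + 1) (b=5); 5→6: 6^(6 + 1) = 279936; 279936−1 = 279935
i=4: 279935 = 5·6^6 + 5·6^5 + 5·6^4 + 5·6^3 + 5·6^2 + 5·6 + 5 (b=6); 6→7: 5·7^7 + 5·7^5 + 5·7^4 + 5·7^3 + 5·7^2 + 5·7 + 5 = 4215755; 4215755−1 = 4215754

5·6^6 + 5·6^5 + 5·6^4 + 5·6^3 + 5·6^2 + 5·6 + 5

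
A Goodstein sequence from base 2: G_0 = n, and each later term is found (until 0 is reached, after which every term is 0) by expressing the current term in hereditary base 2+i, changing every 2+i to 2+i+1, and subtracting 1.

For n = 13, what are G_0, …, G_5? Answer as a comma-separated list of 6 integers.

[0] 13 ≡ 2^(2 + 1) + 2^2 + 1 (base 2). Lift 3: 109. −1: 108.
[1] 108 ≡ 3^(3 + 1) + 3^3 (base 3). Lift 4: 1280. −1: 1279.
[2] 1279 ≡ 4^(4 + 1) + 3·4^3 + 3·4^2 + 3·4 + 3 (base 4). Lift 5: 16093. −1: 16092.
[3] 16092 ≡ 5^(5 + 1) + 3·5^3 + 3·5^2 + 3·5 + 2 (base 5). Lift 6: 280712. −1: 280711.
[4] 280711 ≡ 6^(6 + 1) + 3·6^3 + 3·6^2 + 3·6 + 1 (base 6). Lift 7: 5765999. −1: 5765998.

13, 108, 1279, 16092, 280711, 5765998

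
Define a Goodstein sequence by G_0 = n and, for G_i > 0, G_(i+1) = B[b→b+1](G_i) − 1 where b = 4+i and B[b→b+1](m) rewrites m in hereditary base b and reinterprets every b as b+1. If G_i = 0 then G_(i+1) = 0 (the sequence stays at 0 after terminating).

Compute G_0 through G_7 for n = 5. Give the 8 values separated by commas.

5, 5, 5, 4, 3, 2, 1, 0

step 0: 5 = 4 + 1; sub 5 for 4: 5 + 1; = 6; G_1 = 6−1 = 5
step 1: 5 = 5; sub 6 for 5: 6; = 6; G_2 = 6−1 = 5
step 2: 5 = 5; sub 7 for 6: 5; = 5; G_3 = 5−1 = 4
step 3: 4 = 4; sub 8 for 7: 4; = 4; G_4 = 4−1 = 3
step 4: 3 = 3; sub 9 for 8: 3; = 3; G_5 = 3−1 = 2
step 5: 2 = 2; sub 10 for 9: 2; = 2; G_6 = 2−1 = 1
step 6: 1 = 1; sub 11 for 10: 1; = 1; G_7 = 1−1 = 0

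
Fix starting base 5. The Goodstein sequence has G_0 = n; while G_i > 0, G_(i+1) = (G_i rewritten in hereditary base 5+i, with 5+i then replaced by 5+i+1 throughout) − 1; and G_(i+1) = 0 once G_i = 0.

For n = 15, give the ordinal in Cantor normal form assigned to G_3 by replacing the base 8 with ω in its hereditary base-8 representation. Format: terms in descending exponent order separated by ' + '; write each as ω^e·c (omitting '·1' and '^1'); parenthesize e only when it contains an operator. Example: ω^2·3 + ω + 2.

base 5: 15 = 3·5; at 6: 3·6 = 18; next = 17
base 6: 17 = 2·6 + 5; at 7: 2·7 + 5 = 19; next = 18
base 7: 18 = 2·7 + 4; at 8: 2·8 + 4 = 20; next = 19
base 8: 19 = 2·8 + 3; at 9: 2·9 + 3 = 21; next = 20

ω·2 + 3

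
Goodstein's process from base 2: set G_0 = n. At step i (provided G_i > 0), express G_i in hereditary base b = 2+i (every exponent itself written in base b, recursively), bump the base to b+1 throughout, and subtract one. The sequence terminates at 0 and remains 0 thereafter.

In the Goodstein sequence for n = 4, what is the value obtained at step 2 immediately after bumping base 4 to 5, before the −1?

4 —HB2→ 2^2 —bump→ 3^3 = 27 —(−1)→ 26
26 —HB3→ 2·3^2 + 2·3 + 2 —bump→ 2·4^2 + 2·4 + 2 = 42 —(−1)→ 41
41 —HB4→ 2·4^2 + 2·4 + 1 —bump→ 2·5^2 + 2·5 + 1 = 61 —(−1)→ 60

61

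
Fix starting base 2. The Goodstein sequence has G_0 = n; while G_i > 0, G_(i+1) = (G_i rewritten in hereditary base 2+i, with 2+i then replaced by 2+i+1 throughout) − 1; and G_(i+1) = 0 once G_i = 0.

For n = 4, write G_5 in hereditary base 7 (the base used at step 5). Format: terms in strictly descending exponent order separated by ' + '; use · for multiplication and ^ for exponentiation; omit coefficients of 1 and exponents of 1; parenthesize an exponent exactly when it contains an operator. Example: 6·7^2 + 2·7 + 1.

2·7^2 + 7 + 4

4 —HB2→ 2^2 —bump→ 3^3 = 27 —(−1)→ 26
26 —HB3→ 2·3^2 + 2·3 + 2 —bump→ 2·4^2 + 2·4 + 2 = 42 —(−1)→ 41
41 —HB4→ 2·4^2 + 2·4 + 1 —bump→ 2·5^2 + 2·5 + 1 = 61 —(−1)→ 60
60 —HB5→ 2·5^2 + 2·5 —bump→ 2·6^2 + 2·6 = 84 —(−1)→ 83
83 —HB6→ 2·6^2 + 6 + 5 —bump→ 2·7^2 + 7 + 5 = 110 —(−1)→ 109
109 —HB7→ 2·7^2 + 7 + 4 —bump→ 2·8^2 + 8 + 4 = 140 —(−1)→ 139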